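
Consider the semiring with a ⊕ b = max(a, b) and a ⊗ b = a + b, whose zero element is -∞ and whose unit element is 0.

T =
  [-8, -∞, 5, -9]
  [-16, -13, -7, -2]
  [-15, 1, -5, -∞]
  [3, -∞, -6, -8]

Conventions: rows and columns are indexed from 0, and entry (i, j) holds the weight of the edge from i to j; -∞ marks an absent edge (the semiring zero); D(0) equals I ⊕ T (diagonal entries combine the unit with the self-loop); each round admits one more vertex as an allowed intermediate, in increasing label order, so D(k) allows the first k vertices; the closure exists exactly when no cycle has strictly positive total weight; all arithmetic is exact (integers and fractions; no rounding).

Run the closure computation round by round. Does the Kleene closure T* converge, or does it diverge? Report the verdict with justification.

D(0):
  [0, -∞, 5, -9]
  [-16, 0, -7, -2]
  [-15, 1, 0, -∞]
  [3, -∞, -6, 0]
D(1):
  [0, -∞, 5, -9]
  [-16, 0, -7, -2]
  [-15, 1, 0, -24]
  [3, -∞, 8, 0]
D(2):
  [0, -∞, 5, -9]
  [-16, 0, -7, -2]
  [-15, 1, 0, -1]
  [3, -∞, 8, 0]
Detection: at round 3, diagonal entry (3, 3) turns strictly positive.
Key observation: the cycle 3->0->2->1->3 has total weight 3 + 5 + 1 + (-2), which is strictly positive.
Answer: DIVERGES — positive cycle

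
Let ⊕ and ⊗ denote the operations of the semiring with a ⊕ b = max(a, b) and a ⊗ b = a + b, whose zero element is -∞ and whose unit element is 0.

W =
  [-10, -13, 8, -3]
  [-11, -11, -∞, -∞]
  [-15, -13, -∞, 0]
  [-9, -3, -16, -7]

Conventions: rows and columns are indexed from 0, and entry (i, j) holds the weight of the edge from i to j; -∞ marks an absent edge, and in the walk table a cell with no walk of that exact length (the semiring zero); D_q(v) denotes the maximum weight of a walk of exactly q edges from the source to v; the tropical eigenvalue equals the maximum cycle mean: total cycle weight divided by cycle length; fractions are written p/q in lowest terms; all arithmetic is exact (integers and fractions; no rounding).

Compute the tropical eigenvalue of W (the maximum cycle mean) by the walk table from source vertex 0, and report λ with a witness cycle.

q=0: [0, -∞, -∞, -∞]
q=1: [-10, -13, 8, -3]
q=2: [-7, -5, -2, 8]
q=3: [-1, 5, 1, 1]
q=4: [-6, -2, 7, 1]
Optimal cycle mean attained by: cycle 0->2->3->0, total 8 + 0 + (-9), length 3.
Answer: λ = -1/3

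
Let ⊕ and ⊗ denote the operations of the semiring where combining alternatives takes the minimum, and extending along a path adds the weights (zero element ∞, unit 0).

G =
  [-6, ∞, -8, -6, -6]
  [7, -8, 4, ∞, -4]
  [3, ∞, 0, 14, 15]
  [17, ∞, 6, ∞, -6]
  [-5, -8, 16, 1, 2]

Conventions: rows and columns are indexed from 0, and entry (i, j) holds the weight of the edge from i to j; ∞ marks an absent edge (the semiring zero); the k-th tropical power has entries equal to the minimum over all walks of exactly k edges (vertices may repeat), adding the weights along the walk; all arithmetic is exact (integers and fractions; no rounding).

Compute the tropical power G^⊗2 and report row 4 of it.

G^⊗2:
  [-12, -14, -14, -12, -12]
  [-9, -16, -4, -3, -12]
  [-3, 7, -5, -3, -3]
  [-11, -14, 6, -5, -4]
  [-11, -16, -13, -11, -12]
Answer: row 4 of G^⊗2 = [-11, -16, -13, -11, -12]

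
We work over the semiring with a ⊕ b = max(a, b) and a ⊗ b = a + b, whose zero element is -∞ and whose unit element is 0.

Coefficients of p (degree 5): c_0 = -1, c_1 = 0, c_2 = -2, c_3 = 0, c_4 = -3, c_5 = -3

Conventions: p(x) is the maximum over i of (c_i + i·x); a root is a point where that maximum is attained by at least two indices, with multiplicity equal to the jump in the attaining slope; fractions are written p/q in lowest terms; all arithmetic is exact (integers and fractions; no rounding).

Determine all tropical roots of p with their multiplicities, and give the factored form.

hull edge (i=0, c=-1) to (i=1, c=0): slope 1, span 1
hull edge (i=1, c=0) to (i=3, c=0): slope 0, span 2
hull edge (i=3, c=0) to (i=5, c=-3): slope -3/2, span 2
Factored form: p(x) = -3 ⊗ (x ⊕ (-1)) ⊗ (x ⊕ 0) ⊗ (x ⊕ 0) ⊗ (x ⊕ 3/2) ⊗ (x ⊕ 3/2)
Answer: roots = -1 (mult 1), 0 (mult 2), 3/2 (mult 2)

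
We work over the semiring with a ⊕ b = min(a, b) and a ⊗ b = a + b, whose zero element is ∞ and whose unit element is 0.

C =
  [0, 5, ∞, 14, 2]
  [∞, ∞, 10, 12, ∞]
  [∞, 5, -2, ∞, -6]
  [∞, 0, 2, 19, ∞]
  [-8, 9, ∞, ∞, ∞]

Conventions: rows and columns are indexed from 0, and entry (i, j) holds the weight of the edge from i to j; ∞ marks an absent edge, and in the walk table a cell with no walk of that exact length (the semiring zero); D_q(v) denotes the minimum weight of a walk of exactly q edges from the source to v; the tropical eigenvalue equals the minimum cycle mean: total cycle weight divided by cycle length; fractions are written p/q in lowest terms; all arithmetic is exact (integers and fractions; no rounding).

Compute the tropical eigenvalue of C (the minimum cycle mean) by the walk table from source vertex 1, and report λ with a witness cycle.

q=0: [∞, 0, ∞, ∞, ∞]
q=1: [∞, ∞, 10, 12, ∞]
q=2: [∞, 12, 8, 31, 4]
q=3: [-4, 13, 6, 24, 2]
q=4: [-6, 1, 4, 10, -2]
q=5: [-10, -1, 2, 8, -4]
Optimal cycle mean attained by: cycle 0->4->0, total 2 + (-8), length 2.
Answer: λ = -3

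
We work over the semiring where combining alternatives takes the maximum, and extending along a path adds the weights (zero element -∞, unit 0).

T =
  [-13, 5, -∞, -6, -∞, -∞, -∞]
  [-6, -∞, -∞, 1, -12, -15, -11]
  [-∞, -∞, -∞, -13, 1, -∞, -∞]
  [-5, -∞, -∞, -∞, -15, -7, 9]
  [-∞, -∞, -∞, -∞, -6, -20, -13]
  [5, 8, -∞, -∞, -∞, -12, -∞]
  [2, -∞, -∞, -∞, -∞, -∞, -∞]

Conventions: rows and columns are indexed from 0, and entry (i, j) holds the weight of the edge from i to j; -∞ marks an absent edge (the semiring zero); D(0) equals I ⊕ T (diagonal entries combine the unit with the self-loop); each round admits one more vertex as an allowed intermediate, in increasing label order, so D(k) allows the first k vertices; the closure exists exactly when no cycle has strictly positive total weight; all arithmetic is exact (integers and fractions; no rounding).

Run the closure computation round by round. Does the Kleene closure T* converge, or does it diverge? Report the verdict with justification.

D(0):
  [0, 5, -∞, -6, -∞, -∞, -∞]
  [-6, 0, -∞, 1, -12, -15, -11]
  [-∞, -∞, 0, -13, 1, -∞, -∞]
  [-5, -∞, -∞, 0, -15, -7, 9]
  [-∞, -∞, -∞, -∞, 0, -20, -13]
  [5, 8, -∞, -∞, -∞, 0, -∞]
  [2, -∞, -∞, -∞, -∞, -∞, 0]
D(1):
  [0, 5, -∞, -6, -∞, -∞, -∞]
  [-6, 0, -∞, 1, -12, -15, -11]
  [-∞, -∞, 0, -13, 1, -∞, -∞]
  [-5, 0, -∞, 0, -15, -7, 9]
  [-∞, -∞, -∞, -∞, 0, -20, -13]
  [5, 10, -∞, -1, -∞, 0, -∞]
  [2, 7, -∞, -4, -∞, -∞, 0]
Detection: at round 2, diagonal entry (3, 3) turns strictly positive.
Key observation: the cycle 3->0->1->3 has total weight (-5) + 5 + 1, which is strictly positive.
Answer: DIVERGES — positive cycle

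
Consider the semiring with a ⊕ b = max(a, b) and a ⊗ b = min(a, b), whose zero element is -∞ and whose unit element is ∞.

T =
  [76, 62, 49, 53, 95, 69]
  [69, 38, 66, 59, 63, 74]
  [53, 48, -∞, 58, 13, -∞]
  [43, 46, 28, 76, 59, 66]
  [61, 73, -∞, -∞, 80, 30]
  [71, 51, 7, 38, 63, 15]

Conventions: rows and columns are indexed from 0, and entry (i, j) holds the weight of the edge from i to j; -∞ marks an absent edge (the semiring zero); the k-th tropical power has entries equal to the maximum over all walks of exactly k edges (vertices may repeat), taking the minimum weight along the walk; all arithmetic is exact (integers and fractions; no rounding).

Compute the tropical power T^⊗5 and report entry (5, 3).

T^⊗2:
  [76, 73, 62, 59, 80, 69]
  [71, 63, 49, 59, 69, 69]
  [53, 53, 49, 58, 58, 58]
  [66, 59, 46, 76, 63, 66]
  [69, 73, 66, 59, 80, 73]
  [71, 63, 51, 53, 71, 69]
T^⊗3:
  [76, 73, 66, 59, 80, 73]
  [71, 69, 63, 59, 71, 69]
  [58, 58, 53, 58, 58, 58]
  [66, 63, 59, 76, 66, 66]
  [71, 73, 66, 59, 80, 73]
  [71, 71, 63, 59, 71, 69]
T^⊗4:
  [76, 73, 66, 59, 80, 73]
  [71, 71, 66, 59, 71, 69]
  [58, 58, 58, 58, 58, 58]
  [66, 66, 63, 76, 66, 66]
  [71, 73, 66, 59, 80, 73]
  [71, 71, 66, 59, 71, 71]
T^⊗5:
  [76, 73, 66, 59, 80, 73]
  [71, 71, 66, 59, 71, 71]
  [58, 58, 58, 58, 58, 58]
  [66, 66, 66, 76, 66, 66]
  [71, 73, 66, 59, 80, 73]
  [71, 71, 66, 59, 71, 71]
Key observation: the optimum is the walk 5->0->0->0->1->3, with weight 71 min 76 min 76 min 62 min 59 = 59.
Optimal value attained by: walk 5->0->0->0->1->3.
Answer: (T^⊗5)[5][3] = 59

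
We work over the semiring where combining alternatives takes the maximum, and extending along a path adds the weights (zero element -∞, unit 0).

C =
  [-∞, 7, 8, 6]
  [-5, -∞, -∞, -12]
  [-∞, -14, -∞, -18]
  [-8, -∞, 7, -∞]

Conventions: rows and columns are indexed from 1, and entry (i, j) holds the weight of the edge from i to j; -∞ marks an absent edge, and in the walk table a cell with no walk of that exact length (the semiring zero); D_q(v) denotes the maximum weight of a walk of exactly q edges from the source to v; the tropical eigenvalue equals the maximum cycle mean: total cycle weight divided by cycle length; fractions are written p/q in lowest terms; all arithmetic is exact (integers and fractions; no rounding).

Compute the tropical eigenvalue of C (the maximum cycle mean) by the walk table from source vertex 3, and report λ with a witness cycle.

q=0: [-∞, -∞, 0, -∞]
q=1: [-∞, -14, -∞, -18]
q=2: [-19, -∞, -11, -26]
q=3: [-34, -12, -11, -13]
q=4: [-17, -25, -6, -24]
Optimal cycle mean attained by: cycle 1->2->1, total 7 + (-5), length 2.
Answer: λ = 1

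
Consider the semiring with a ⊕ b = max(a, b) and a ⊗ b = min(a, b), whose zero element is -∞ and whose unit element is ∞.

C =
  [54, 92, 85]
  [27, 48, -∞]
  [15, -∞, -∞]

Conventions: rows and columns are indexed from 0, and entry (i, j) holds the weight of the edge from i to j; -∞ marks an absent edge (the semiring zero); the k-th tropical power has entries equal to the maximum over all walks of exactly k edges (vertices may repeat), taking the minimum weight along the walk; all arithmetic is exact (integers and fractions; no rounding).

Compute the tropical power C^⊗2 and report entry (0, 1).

C^⊗2:
  [54, 54, 54]
  [27, 48, 27]
  [15, 15, 15]
Key observation: the optimum is the walk 0->0->1, with weight 54 min 92 = 54.
Optimal value attained by: walk 0->0->1.
Answer: (C^⊗2)[0][1] = 54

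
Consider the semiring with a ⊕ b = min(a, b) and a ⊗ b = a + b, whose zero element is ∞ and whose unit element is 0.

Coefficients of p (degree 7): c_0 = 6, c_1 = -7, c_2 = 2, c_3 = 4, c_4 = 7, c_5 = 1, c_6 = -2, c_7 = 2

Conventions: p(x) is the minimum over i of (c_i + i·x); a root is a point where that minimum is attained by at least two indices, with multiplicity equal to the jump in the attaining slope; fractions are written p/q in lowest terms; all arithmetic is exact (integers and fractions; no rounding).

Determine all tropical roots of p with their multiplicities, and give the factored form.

hull edge (i=0, c=6) to (i=1, c=-7): slope -13, span 1
hull edge (i=1, c=-7) to (i=6, c=-2): slope 1, span 5
hull edge (i=6, c=-2) to (i=7, c=2): slope 4, span 1
Factored form: p(x) = 2 ⊗ (x ⊕ (-4)) ⊗ (x ⊕ (-1)) ⊗ (x ⊕ (-1)) ⊗ (x ⊕ (-1)) ⊗ (x ⊕ (-1)) ⊗ (x ⊕ (-1)) ⊗ (x ⊕ 13)
Answer: roots = -4 (mult 1), -1 (mult 5), 13 (mult 1)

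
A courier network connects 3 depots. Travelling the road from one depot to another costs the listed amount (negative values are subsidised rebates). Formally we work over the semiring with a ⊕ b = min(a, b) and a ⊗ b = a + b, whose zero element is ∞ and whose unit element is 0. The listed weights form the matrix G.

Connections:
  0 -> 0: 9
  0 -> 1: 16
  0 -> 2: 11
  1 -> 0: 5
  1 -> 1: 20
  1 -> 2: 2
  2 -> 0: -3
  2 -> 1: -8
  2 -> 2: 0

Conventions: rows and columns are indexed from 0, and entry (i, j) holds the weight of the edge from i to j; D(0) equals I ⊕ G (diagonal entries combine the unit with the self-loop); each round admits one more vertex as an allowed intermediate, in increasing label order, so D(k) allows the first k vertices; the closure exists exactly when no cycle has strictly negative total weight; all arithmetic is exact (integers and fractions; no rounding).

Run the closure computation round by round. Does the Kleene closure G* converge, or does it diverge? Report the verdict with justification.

D(0):
  [0, 16, 11]
  [5, 0, 2]
  [-3, -8, 0]
D(1):
  [0, 16, 11]
  [5, 0, 2]
  [-3, -8, 0]
Detection: at round 2, diagonal entry (2, 2) turns strictly negative.
Key observation: the cycle 2->1->2 has total weight (-8) + 2, which is strictly negative.
Answer: DIVERGES — negative cycle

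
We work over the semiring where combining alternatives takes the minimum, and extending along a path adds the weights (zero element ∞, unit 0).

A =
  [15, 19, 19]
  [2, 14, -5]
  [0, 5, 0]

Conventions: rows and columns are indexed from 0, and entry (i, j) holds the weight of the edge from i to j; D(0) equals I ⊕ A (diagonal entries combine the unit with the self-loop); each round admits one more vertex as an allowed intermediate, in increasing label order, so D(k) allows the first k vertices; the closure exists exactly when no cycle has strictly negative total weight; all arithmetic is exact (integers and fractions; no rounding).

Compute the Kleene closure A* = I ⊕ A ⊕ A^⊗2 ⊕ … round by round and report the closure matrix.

D(0):
  [0, 19, 19]
  [2, 0, -5]
  [0, 5, 0]
D(1):
  [0, 19, 19]
  [2, 0, -5]
  [0, 5, 0]
D(2):
  [0, 19, 14]
  [2, 0, -5]
  [0, 5, 0]
D(3):
  [0, 19, 14]
  [-5, 0, -5]
  [0, 5, 0]
Answer: A* = [[0, 19, 14], [-5, 0, -5], [0, 5, 0]]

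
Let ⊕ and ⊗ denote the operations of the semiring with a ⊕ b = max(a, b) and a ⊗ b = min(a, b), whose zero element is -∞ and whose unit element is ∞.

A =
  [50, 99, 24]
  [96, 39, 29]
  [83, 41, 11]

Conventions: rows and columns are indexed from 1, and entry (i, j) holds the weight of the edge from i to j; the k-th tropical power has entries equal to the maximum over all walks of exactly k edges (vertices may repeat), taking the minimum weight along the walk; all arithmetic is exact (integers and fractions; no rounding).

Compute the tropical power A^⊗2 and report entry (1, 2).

A^⊗2:
  [96, 50, 29]
  [50, 96, 29]
  [50, 83, 29]
Key observation: the optimum is the walk 1->1->2, with weight 50 min 99 = 50.
Optimal value attained by: walk 1->1->2.
Answer: (A^⊗2)[1][2] = 50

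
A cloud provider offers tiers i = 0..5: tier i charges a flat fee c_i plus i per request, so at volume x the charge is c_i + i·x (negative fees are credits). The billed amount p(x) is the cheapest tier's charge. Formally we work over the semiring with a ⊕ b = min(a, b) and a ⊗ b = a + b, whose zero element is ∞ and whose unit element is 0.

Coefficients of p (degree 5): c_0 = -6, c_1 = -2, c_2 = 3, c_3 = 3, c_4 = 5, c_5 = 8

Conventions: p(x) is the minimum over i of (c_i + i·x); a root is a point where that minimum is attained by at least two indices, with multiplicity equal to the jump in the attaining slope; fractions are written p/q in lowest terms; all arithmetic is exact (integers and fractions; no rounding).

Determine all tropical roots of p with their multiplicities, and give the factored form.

hull edge (i=0, c=-6) to (i=4, c=5): slope 11/4, span 4
hull edge (i=4, c=5) to (i=5, c=8): slope 3, span 1
Factored form: p(x) = 8 ⊗ (x ⊕ (-3)) ⊗ (x ⊕ (-11/4)) ⊗ (x ⊕ (-11/4)) ⊗ (x ⊕ (-11/4)) ⊗ (x ⊕ (-11/4))
Answer: roots = -3 (mult 1), -11/4 (mult 4)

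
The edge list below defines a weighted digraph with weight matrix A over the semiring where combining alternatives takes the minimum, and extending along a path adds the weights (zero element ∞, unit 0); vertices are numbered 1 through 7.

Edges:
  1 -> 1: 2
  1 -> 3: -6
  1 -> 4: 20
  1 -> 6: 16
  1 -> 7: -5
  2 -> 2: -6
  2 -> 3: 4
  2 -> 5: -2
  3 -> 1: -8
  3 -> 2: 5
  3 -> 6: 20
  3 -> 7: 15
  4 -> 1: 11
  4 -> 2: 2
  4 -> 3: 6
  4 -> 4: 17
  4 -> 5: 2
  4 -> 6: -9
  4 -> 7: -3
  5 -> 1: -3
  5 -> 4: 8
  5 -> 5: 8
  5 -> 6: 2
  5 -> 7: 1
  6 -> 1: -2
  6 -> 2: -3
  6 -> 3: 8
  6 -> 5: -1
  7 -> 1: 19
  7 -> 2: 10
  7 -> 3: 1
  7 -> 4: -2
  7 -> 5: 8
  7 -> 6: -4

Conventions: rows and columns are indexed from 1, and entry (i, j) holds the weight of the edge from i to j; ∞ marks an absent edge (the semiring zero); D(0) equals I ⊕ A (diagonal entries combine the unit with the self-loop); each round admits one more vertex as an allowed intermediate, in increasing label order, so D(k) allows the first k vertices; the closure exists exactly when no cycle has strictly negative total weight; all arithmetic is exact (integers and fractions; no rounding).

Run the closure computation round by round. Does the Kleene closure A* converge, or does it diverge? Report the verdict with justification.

Detection: at round 0, diagonal entry (2, 2) turns strictly negative.
Key observation: the cycle 2->2 has total weight (-6), which is strictly negative.
Answer: DIVERGES — negative cycle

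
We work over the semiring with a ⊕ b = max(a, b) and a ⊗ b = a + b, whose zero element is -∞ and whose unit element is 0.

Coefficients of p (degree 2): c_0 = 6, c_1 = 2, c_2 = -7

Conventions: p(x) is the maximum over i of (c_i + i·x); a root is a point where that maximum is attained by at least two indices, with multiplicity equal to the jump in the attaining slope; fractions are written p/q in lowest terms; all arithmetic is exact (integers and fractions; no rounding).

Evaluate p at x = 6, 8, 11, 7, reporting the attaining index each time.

p(6) = max(6+0·6=6, 2+1·6=8, -7+2·6=5) = 8 (attained by i=1)
p(8) = max(6+0·8=6, 2+1·8=10, -7+2·8=9) = 10 (attained by i=1)
p(11) = max(6+0·11=6, 2+1·11=13, -7+2·11=15) = 15 (attained by i=2)
p(7) = max(6+0·7=6, 2+1·7=9, -7+2·7=7) = 9 (attained by i=1)
Answer: p(6) = 8; p(8) = 10; p(11) = 15; p(7) = 9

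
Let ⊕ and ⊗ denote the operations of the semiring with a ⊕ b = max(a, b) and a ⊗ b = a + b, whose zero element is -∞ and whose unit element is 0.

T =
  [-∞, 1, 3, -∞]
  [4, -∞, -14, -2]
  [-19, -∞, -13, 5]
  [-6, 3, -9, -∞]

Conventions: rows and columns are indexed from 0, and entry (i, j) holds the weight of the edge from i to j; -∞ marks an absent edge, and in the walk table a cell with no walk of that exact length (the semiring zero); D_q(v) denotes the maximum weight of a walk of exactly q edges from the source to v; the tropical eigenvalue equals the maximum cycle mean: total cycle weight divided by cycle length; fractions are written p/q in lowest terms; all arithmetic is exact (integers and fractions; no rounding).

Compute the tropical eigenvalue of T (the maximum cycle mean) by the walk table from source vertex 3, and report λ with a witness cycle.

q=0: [-∞, -∞, -∞, 0]
q=1: [-6, 3, -9, -∞]
q=2: [7, -5, -3, 1]
q=3: [-1, 8, 10, 2]
q=4: [12, 5, 2, 15]
Optimal cycle mean attained by: cycle 0->2->3->1->0, total 3 + 5 + 3 + 4, length 4.
Answer: λ = 15/4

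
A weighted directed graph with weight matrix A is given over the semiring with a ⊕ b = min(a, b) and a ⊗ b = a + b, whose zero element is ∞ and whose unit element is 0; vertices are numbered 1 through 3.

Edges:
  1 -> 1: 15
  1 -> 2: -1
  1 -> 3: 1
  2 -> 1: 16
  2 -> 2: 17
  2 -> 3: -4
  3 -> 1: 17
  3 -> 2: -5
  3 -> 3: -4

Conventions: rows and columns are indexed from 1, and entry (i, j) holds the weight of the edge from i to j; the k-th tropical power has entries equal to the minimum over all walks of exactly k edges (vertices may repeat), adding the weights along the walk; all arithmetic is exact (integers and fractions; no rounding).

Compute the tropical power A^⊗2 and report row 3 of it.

A^⊗2:
  [15, -4, -5]
  [13, -9, -8]
  [11, -9, -9]
Answer: row 3 of A^⊗2 = [11, -9, -9]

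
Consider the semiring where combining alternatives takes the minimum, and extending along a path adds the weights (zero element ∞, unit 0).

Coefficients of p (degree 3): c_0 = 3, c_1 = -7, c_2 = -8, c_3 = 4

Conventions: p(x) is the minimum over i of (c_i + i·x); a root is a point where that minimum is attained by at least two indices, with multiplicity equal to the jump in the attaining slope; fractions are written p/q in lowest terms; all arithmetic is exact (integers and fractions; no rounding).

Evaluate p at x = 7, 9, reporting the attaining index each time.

p(7) = min(3+0·7=3, -7+1·7=0, -8+2·7=6, 4+3·7=25) = 0 (attained by i=1)
p(9) = min(3+0·9=3, -7+1·9=2, -8+2·9=10, 4+3·9=31) = 2 (attained by i=1)
Answer: p(7) = 0; p(9) = 2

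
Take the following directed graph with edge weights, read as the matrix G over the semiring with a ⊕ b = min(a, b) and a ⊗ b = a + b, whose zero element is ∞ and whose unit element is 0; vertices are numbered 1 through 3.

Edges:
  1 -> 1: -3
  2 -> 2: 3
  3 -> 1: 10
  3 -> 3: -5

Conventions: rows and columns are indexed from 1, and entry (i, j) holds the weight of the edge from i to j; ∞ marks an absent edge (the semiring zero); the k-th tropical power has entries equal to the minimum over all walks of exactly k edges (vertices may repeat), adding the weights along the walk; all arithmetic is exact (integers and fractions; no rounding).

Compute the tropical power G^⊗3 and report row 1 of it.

G^⊗2:
  [-6, ∞, ∞]
  [∞, 6, ∞]
  [5, ∞, -10]
G^⊗3:
  [-9, ∞, ∞]
  [∞, 9, ∞]
  [0, ∞, -15]
Answer: row 1 of G^⊗3 = [-9, ∞, ∞]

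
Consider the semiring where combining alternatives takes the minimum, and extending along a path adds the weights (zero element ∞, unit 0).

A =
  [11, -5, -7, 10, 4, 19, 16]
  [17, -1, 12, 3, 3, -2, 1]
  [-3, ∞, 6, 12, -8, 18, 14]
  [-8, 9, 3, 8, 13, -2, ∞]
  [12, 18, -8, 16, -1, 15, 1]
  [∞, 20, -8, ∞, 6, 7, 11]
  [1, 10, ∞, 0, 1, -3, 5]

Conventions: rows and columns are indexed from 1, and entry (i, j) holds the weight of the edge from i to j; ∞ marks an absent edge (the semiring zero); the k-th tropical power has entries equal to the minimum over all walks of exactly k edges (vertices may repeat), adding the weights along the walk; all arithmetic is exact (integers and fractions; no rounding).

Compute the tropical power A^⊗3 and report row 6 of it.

A^⊗2:
  [-10, -6, -4, -2, -15, -7, -4]
  [-5, -2, -10, 1, 2, -3, 0]
  [3, -8, -16, 7, -9, 7, -7]
  [0, -13, -15, 2, -5, 5, 8]
  [-11, 7, -9, 1, -16, -2, 0]
  [-11, 19, -2, 4, -16, 8, 6]
  [-8, -4, -11, 5, 0, -2, 2]
A^⊗3:
  [-10, -15, -23, -4, -16, -8, -14]
  [-13, -10, -12, 0, -18, -4, -1]
  [-19, -9, -17, -7, -24, -10, -8]
  [-18, -14, -13, -10, -23, -15, -12]
  [-12, -16, -24, -1, -17, -3, -15]
  [-5, -16, -24, -1, -17, -1, -15]
  [-14, -13, -15, -1, -19, -6, -3]
Answer: row 6 of A^⊗3 = [-5, -16, -24, -1, -17, -1, -15]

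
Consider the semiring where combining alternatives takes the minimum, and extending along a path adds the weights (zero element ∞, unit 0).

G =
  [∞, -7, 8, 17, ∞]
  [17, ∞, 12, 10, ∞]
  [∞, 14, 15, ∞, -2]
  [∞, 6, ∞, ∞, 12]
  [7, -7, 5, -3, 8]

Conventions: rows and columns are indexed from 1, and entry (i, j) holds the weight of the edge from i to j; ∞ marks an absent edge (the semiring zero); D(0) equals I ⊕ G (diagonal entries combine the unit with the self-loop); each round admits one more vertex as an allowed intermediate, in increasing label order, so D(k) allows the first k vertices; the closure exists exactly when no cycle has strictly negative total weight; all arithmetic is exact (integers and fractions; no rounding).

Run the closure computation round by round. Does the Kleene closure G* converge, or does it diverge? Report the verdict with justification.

D(0):
  [0, -7, 8, 17, ∞]
  [17, 0, 12, 10, ∞]
  [∞, 14, 0, ∞, -2]
  [∞, 6, ∞, 0, 12]
  [7, -7, 5, -3, 0]
D(1):
  [0, -7, 8, 17, ∞]
  [17, 0, 12, 10, ∞]
  [∞, 14, 0, ∞, -2]
  [∞, 6, ∞, 0, 12]
  [7, -7, 5, -3, 0]
D(2):
  [0, -7, 5, 3, ∞]
  [17, 0, 12, 10, ∞]
  [31, 14, 0, 24, -2]
  [23, 6, 18, 0, 12]
  [7, -7, 5, -3, 0]
D(3):
  [0, -7, 5, 3, 3]
  [17, 0, 12, 10, 10]
  [31, 14, 0, 24, -2]
  [23, 6, 18, 0, 12]
  [7, -7, 5, -3, 0]
D(4):
  [0, -7, 5, 3, 3]
  [17, 0, 12, 10, 10]
  [31, 14, 0, 24, -2]
  [23, 6, 18, 0, 12]
  [7, -7, 5, -3, 0]
D(5):
  [0, -7, 5, 0, 3]
  [17, 0, 12, 7, 10]
  [5, -9, 0, -5, -2]
  [19, 5, 17, 0, 12]
  [7, -7, 5, -3, 0]
Key observation: every diagonal entry stays at the unit through all rounds, so no improving cycle exists.
Answer: CONVERGES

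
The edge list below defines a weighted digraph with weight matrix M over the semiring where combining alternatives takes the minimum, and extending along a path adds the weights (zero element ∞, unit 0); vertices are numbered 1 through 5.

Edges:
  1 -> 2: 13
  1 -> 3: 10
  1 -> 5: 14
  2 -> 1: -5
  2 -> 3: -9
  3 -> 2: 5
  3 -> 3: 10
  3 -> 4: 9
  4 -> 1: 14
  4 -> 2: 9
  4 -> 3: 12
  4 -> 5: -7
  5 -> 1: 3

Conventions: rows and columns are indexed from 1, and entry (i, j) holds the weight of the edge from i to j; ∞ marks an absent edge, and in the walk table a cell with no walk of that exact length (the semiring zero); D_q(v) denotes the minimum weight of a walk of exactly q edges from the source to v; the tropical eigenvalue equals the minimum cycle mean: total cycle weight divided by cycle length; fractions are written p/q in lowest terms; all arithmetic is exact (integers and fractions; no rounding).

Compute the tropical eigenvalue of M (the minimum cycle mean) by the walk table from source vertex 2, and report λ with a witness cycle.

q=0: [∞, 0, ∞, ∞, ∞]
q=1: [-5, ∞, -9, ∞, ∞]
q=2: [∞, -4, 1, 0, 9]
q=3: [-9, 6, -13, 10, -7]
q=4: [-4, -8, -3, -4, 3]
q=5: [-13, 2, -17, 6, -11]
Optimal cycle mean attained by: cycle 2->3->2, total (-9) + 5, length 2.
Answer: λ = -2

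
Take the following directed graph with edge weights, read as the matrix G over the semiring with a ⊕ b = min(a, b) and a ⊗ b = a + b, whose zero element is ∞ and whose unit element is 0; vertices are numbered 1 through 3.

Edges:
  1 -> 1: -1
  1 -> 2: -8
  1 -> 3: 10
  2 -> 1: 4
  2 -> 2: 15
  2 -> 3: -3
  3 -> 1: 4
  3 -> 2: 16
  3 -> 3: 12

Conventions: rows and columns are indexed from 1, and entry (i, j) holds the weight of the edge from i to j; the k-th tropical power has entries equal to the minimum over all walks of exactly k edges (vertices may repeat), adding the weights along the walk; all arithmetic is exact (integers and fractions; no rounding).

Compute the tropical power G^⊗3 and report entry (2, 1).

G^⊗2:
  [-4, -9, -11]
  [1, -4, 9]
  [3, -4, 13]
G^⊗3:
  [-7, -12, -12]
  [0, -7, -7]
  [0, -5, -7]
Key observation: the optimum is the walk 2->1->2->1, with weight 4 + (-8) + 4 = 0.
Optimal value attained by: walk 2->1->2->1.
Answer: (G^⊗3)[2][1] = 0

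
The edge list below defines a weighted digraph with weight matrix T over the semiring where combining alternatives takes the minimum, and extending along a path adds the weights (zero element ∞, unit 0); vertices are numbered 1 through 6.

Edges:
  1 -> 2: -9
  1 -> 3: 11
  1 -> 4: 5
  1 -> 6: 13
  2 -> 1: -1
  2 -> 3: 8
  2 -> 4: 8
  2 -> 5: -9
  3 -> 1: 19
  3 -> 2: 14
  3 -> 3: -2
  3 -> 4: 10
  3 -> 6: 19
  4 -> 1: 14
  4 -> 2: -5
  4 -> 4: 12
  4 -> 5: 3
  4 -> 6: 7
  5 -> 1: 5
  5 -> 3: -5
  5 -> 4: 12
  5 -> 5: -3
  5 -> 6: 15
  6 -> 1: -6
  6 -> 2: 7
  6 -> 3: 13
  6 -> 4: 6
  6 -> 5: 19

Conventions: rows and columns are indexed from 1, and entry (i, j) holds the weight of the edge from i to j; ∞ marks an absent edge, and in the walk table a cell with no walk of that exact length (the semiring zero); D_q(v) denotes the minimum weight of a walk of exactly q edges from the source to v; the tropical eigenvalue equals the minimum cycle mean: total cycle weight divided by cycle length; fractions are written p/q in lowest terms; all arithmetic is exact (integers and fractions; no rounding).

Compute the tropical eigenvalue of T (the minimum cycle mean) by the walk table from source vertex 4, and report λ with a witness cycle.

q=0: [∞, ∞, ∞, 0, ∞, ∞]
q=1: [14, -5, ∞, 12, 3, 7]
q=2: [-6, 5, -2, 3, -14, 18]
q=3: [-9, -15, -19, -2, -17, 1]
q=4: [-16, -18, -22, -9, -24, -2]
q=5: [-19, -25, -29, -12, -27, -9]
q=6: [-26, -28, -32, -19, -34, -12]
Optimal cycle mean attained by: cycle 1->2->1, total (-9) + (-1), length 2.
Answer: λ = -5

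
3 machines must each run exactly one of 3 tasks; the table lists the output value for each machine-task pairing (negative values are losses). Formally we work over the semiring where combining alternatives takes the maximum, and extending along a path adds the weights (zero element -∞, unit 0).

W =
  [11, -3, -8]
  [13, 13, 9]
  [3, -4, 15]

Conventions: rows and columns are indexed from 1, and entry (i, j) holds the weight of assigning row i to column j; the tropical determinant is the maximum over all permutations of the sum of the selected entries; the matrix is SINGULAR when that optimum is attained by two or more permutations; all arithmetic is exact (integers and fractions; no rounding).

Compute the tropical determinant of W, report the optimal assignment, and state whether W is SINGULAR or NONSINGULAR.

σ = (1, 2, 3): 11 + 13 + 15 = 39
σ = (1, 3, 2): 11 + 9 + (-4) = 16
σ = (2, 1, 3): (-3) + 13 + 15 = 25
σ = (2, 3, 1): (-3) + 9 + 3 = 9
σ = (3, 1, 2): (-8) + 13 + (-4) = 1
σ = (3, 2, 1): (-8) + 13 + 3 = 8
Optimal value attained by: σ = (1, 2, 3).
Answer: det⊕(W) = 39; verdict: NONSINGULAR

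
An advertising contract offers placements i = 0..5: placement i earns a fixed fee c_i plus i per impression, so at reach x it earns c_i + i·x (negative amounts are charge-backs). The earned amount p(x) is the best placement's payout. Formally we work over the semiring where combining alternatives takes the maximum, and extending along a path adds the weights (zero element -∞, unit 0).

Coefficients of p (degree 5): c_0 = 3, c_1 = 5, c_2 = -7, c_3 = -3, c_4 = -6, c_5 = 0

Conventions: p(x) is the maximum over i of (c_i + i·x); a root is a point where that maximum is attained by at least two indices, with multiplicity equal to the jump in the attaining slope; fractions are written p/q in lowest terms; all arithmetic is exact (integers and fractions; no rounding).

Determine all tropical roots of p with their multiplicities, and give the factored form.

hull edge (i=0, c=3) to (i=1, c=5): slope 2, span 1
hull edge (i=1, c=5) to (i=5, c=0): slope -5/4, span 4
Factored form: p(x) = 0 ⊗ (x ⊕ (-2)) ⊗ (x ⊕ 5/4) ⊗ (x ⊕ 5/4) ⊗ (x ⊕ 5/4) ⊗ (x ⊕ 5/4)
Answer: roots = -2 (mult 1), 5/4 (mult 4)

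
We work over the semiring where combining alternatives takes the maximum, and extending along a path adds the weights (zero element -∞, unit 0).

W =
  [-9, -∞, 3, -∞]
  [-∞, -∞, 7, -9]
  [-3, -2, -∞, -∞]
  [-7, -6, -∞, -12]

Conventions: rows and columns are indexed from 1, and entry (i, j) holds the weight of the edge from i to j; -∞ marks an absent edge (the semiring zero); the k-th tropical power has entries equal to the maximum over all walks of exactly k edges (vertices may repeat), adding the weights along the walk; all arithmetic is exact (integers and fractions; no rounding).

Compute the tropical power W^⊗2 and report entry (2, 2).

W^⊗2:
  [0, 1, -6, -∞]
  [4, 5, -∞, -21]
  [-12, -∞, 5, -11]
  [-16, -18, 1, -15]
Key observation: the optimum is the walk 2->3->2, with weight 7 + (-2) = 5.
Optimal value attained by: walk 2->3->2.
Answer: (W^⊗2)[2][2] = 5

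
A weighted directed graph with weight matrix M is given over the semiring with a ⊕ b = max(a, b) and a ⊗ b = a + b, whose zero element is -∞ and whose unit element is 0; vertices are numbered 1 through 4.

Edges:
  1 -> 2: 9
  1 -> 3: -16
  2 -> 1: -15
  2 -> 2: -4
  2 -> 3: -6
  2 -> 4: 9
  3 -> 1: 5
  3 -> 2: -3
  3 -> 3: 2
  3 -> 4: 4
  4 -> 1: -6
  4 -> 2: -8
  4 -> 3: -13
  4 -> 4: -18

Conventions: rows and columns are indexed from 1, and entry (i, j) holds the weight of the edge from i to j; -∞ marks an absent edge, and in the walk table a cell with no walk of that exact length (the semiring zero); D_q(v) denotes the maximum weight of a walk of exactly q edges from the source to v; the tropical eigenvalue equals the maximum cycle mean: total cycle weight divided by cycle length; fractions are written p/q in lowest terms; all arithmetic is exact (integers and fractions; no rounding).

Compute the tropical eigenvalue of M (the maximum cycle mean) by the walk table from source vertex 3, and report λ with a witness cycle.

q=0: [-∞, -∞, 0, -∞]
q=1: [5, -3, 2, 4]
q=2: [7, 14, 4, 6]
q=3: [9, 16, 8, 23]
q=4: [17, 18, 10, 25]
Optimal cycle mean attained by: cycle 1->2->4->1, total 9 + 9 + (-6), length 3.
Answer: λ = 4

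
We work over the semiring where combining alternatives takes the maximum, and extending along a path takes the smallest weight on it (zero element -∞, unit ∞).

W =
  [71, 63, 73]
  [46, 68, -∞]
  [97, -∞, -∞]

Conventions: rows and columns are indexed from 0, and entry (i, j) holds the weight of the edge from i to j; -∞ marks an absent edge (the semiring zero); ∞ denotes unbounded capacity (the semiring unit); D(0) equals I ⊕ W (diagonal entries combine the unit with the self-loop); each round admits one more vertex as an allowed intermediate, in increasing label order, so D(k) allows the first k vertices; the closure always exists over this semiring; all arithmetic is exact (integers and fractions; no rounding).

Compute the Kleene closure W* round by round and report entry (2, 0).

D(0):
  [∞, 63, 73]
  [46, ∞, -∞]
  [97, -∞, ∞]
D(1):
  [∞, 63, 73]
  [46, ∞, 46]
  [97, 63, ∞]
D(2):
  [∞, 63, 73]
  [46, ∞, 46]
  [97, 63, ∞]
D(3):
  [∞, 63, 73]
  [46, ∞, 46]
  [97, 63, ∞]
Answer: W*[2][0] = 97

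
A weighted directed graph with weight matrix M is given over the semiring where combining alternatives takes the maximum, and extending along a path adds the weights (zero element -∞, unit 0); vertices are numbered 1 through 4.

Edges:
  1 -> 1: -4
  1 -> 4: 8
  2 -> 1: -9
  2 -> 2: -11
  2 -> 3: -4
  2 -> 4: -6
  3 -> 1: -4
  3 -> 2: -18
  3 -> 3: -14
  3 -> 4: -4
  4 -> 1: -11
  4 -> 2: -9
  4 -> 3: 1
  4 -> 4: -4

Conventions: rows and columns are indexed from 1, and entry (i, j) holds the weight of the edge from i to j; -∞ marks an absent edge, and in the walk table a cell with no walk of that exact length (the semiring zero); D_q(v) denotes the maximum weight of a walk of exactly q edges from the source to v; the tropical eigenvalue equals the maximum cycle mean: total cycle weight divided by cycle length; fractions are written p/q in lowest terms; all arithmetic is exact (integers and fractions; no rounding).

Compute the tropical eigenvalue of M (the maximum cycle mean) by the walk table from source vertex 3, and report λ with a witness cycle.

q=0: [-∞, -∞, 0, -∞]
q=1: [-4, -18, -14, -4]
q=2: [-8, -13, -3, 4]
q=3: [-7, -5, 5, 0]
q=4: [1, -9, 1, 1]
Optimal cycle mean attained by: cycle 1->4->3->1, total 8 + 1 + (-4), length 3.
Answer: λ = 5/3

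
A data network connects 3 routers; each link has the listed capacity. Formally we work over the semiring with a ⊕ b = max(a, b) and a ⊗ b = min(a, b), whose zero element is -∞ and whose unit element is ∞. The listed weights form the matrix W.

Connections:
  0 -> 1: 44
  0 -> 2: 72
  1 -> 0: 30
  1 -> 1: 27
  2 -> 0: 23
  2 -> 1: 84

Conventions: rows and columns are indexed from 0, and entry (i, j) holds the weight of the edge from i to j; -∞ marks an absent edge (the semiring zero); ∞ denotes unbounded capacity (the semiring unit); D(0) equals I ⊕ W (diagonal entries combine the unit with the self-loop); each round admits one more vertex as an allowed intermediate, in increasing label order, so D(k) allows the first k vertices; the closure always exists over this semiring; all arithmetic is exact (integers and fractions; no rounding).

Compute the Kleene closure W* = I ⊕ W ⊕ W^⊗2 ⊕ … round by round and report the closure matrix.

D(0):
  [∞, 44, 72]
  [30, ∞, -∞]
  [23, 84, ∞]
D(1):
  [∞, 44, 72]
  [30, ∞, 30]
  [23, 84, ∞]
D(2):
  [∞, 44, 72]
  [30, ∞, 30]
  [30, 84, ∞]
D(3):
  [∞, 72, 72]
  [30, ∞, 30]
  [30, 84, ∞]
Answer: W* = [[∞, 72, 72], [30, ∞, 30], [30, 84, ∞]]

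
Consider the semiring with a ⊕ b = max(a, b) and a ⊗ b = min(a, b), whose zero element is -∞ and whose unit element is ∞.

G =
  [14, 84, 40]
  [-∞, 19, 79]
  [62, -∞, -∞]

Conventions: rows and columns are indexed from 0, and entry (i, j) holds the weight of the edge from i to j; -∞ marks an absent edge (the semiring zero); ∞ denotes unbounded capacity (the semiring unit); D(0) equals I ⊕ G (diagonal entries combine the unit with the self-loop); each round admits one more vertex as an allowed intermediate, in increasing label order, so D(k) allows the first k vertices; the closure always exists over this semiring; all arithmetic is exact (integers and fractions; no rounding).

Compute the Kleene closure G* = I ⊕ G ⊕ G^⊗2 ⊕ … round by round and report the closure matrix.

D(0):
  [∞, 84, 40]
  [-∞, ∞, 79]
  [62, -∞, ∞]
D(1):
  [∞, 84, 40]
  [-∞, ∞, 79]
  [62, 62, ∞]
D(2):
  [∞, 84, 79]
  [-∞, ∞, 79]
  [62, 62, ∞]
D(3):
  [∞, 84, 79]
  [62, ∞, 79]
  [62, 62, ∞]
Answer: G* = [[∞, 84, 79], [62, ∞, 79], [62, 62, ∞]]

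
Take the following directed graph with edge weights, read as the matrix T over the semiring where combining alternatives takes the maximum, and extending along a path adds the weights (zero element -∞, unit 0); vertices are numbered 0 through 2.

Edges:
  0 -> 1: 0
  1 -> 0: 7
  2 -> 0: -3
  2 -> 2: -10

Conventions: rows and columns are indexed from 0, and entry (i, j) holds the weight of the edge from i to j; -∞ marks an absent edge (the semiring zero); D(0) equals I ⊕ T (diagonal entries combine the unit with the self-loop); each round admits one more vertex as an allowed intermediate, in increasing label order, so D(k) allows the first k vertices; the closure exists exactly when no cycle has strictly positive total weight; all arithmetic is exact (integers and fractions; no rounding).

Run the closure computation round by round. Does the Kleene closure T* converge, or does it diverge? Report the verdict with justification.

D(0):
  [0, 0, -∞]
  [7, 0, -∞]
  [-3, -∞, 0]
Detection: at round 1, diagonal entry (1, 1) turns strictly positive.
Key observation: the cycle 1->0->1 has total weight 7 + 0, which is strictly positive.
Answer: DIVERGES — positive cycle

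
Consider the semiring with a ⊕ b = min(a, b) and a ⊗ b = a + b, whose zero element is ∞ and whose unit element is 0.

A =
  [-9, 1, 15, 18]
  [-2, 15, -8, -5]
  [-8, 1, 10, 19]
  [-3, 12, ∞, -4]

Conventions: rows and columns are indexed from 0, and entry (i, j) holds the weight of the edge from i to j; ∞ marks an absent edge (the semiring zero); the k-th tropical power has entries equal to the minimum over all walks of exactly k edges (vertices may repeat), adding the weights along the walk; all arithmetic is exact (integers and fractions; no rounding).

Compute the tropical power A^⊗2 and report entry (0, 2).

A^⊗2:
  [-18, -8, -7, -4]
  [-16, -7, 2, -9]
  [-17, -7, -7, -4]
  [-12, -2, 4, -8]
Key observation: the optimum is the walk 0->1->2, with weight 1 + (-8) = -7.
Optimal value attained by: walk 0->1->2.
Answer: (A^⊗2)[0][2] = -7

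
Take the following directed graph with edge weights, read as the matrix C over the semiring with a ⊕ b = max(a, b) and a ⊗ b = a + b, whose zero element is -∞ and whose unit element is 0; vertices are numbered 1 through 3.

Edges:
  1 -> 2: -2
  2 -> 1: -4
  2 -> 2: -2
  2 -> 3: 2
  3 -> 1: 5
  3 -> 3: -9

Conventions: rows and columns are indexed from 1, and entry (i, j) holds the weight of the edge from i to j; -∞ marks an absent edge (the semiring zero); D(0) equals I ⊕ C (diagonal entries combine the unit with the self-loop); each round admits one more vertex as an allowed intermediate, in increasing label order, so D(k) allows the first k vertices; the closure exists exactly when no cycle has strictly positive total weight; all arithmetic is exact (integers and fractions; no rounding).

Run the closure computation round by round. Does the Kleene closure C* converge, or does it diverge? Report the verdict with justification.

D(0):
  [0, -2, -∞]
  [-4, 0, 2]
  [5, -∞, 0]
D(1):
  [0, -2, -∞]
  [-4, 0, 2]
  [5, 3, 0]
Detection: at round 2, diagonal entry (3, 3) turns strictly positive.
Key observation: the cycle 3->1->2->3 has total weight 5 + (-2) + 2, which is strictly positive.
Answer: DIVERGES — positive cycle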